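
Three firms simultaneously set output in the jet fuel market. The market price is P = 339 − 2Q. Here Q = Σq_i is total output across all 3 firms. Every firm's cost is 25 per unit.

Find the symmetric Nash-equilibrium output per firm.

39.25

A representative firm's profit is π_i = q_i(339 − 2Q) − 25q_i, with Q = q_i + Σ_{j≠i} q_j.
First-order condition: 314 − 4q_i − 2Σ_{j≠i} q_j = 0.
Imposing symmetry (q_j = q for all j) turns Σ_{j≠i} q_j into 2q, so 314 = 8q and q = 39.25.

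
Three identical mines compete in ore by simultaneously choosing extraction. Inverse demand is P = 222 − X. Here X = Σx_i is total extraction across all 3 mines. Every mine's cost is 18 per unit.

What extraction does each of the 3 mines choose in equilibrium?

51

A representative mine's profit is π_i = x_i(222 − X) − 18x_i, with X = x_i + Σ_{j≠i} x_j.
First-order condition: 204 − 2x_i − Σ_{j≠i} x_j = 0.
With identical mines, set every x_j = x: then 204 − 2x − 2x = 0, i.e. x = 204/4 = 51.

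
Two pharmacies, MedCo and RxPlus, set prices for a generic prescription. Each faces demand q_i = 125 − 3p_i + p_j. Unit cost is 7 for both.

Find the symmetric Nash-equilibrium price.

MedCo's profit: π = (p_{MedCo} − 7)(125 − 3p_{MedCo} + p_{RxPlus}).
∂π/∂p_{MedCo} = 146 − 6p_{MedCo} + p_{RxPlus} = 0 ⇒ p_{MedCo} = 73/3 + (1/6)p_{RxPlus}.
The game is symmetric, so in equilibrium p_{RxPlus} = p_{MedCo}: the reaction function gives (5/6)p_{MedCo} = 73/3, hence p_{MedCo} = 29.2.

29.2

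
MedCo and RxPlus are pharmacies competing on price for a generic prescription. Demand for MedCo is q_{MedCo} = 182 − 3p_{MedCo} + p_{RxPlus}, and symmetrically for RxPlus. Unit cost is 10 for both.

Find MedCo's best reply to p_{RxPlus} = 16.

MedCo's profit: π = (p_{MedCo} − 10)(182 − 3p_{MedCo} + p_{RxPlus}).
∂π/∂p_{MedCo} = 212 − 6p_{MedCo} + p_{RxPlus} = 0 ⇒ p_{MedCo} = 106/3 + (1/6)p_{RxPlus}.
At p_{RxPlus} = 16: p_{MedCo} = 106/3 + (1/6)·16 = 38.

38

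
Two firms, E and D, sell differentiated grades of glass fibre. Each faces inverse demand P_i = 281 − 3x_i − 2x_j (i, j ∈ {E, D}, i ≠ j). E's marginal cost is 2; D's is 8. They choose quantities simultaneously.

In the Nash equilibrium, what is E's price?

Firm E's profit: π = x_E(281 − 3x_E − 2x_D) − 2x_E.
∂π/∂x_E = 279 − 6x_E − 2x_D = 0 ⇒ x_E = 46.5 − (1/3)x_D.
Similarly x_D = 45.5 − (1/3)x_E.
Solving the two reaction functions simultaneously: (1 − (−1/3)(−1/3))x_E = 46.5 − (1/3)·45.5, so (8/9)x_E = 94/3 and x_E = 35.25.
Then x_D = 45.5 − (1/3)·35.25 = 33.75.
P_E = 281 − 3·35.25 − 2·33.75 = 107.75.

107.75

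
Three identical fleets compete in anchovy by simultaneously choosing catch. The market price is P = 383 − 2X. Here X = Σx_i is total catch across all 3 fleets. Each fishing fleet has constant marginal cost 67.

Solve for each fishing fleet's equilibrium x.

39.5

A representative fishing fleet's profit is π_i = x_i(383 − 2X) − 67x_i, with X = x_i + Σ_{j≠i} x_j.
First-order condition: 316 − 4x_i − 2Σ_{j≠i} x_j = 0.
With identical fishing fleets, set every x_j = x: then 316 − 4x − 4x = 0, i.e. x = 316/8 = 39.5.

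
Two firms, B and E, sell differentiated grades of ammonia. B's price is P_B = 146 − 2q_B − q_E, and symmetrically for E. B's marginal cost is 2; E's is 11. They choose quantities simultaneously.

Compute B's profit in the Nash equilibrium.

1728.72

Firm B's profit: π = q_B(146 − 2q_B − q_E) − 2q_B.
∂π/∂q_B = 144 − 4q_B − q_E = 0 ⇒ q_B = 36 − 0.25q_E.
Similarly q_E = 33.75 − 0.25q_B.
Substituting the second reaction function into the first: q_B = 36 − 0.25(33.75 − 0.25q_B), which gives 0.9375q_B = 27.5625 ⇒ q_B = 29.4.
Then q_E = 33.75 − 0.25·29.4 = 26.4.
P_B = 146 − 2·29.4 − 26.4 = 60.8.
Profit = (60.8 − 2)·29.4 = 1728.72.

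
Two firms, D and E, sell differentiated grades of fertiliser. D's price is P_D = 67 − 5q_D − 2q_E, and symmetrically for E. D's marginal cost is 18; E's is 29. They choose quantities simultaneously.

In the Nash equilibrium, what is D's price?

39.5625

Firm D's profit: π = q_D(67 − 5q_D − 2q_E) − 18q_D.
∂π/∂q_D = 49 − 10q_D − 2q_E = 0 ⇒ q_D = 4.9 − 0.2q_E.
Similarly q_E = 3.8 − 0.2q_D.
Plugging q_E into D's best response: q_D = 4.9 − 0.2(3.8 − 0.2q_D) ⇒ 0.96q_D = 4.14, so q_D = 4.3125.
Then q_E = 3.8 − 0.2·4.3125 = 2.9375.
P_D = 67 − 5·4.3125 − 2·2.9375 = 39.5625.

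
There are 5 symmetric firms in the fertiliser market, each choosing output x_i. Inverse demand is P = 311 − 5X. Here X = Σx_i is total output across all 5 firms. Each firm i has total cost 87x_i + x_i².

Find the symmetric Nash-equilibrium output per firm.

7

A representative firm's profit is π_i = x_i(311 − 5X) − 87x_i − x_i², with X = x_i + Σ_{j≠i} x_j.
First-order condition: 224 − 12x_i − 5Σ_{j≠i} x_j = 0.
In a symmetric equilibrium every firm chooses the same x, so Σ_{j≠i} x_j = 4x. The condition becomes 224 − 32x = 0, giving x = 224/32 = 7.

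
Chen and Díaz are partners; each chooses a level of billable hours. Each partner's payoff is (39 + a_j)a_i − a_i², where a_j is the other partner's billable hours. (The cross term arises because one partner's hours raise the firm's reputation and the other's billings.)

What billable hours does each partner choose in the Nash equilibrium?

Chen's payoff is (39 + a_D)a_C − a_C².
∂π/∂a_C = 39 + a_D − 2a_C = 0, so a_C = 19.5 + 0.5a_D.
Setting a_C = a_D in the reaction function: a_C = 19.5 + 0.5a_C, so a_C = 19.5 / 0.5 = 39.

39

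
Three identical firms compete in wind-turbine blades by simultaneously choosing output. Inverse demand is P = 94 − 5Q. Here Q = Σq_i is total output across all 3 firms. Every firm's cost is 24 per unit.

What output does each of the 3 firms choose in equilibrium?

A representative firm's profit is π_i = q_i(94 − 5Q) − 24q_i, with Q = q_i + Σ_{j≠i} q_j.
First-order condition: 70 − 10q_i − 5Σ_{j≠i} q_j = 0.
Imposing symmetry (q_j = q for all j) turns Σ_{j≠i} q_j into 2q, so 70 = 20q and q = 3.5.

3.5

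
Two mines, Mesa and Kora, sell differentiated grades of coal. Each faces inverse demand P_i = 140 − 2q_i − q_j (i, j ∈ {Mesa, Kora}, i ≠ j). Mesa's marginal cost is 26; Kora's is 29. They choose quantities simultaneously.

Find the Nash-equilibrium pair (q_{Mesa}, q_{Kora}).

23, 22

Mine Mesa's profit: π = q_{Mesa}(140 − 2q_{Mesa} − q_{Kora}) − 26q_{Mesa}.
∂π/∂q_{Mesa} = 114 − 4q_{Mesa} − q_{Kora} = 0 ⇒ q_{Mesa} = 28.5 − 0.25q_{Kora}.
Similarly q_{Kora} = 27.75 − 0.25q_{Mesa}.
Solving the two reaction functions simultaneously: (1 − (−0.25)(−0.25))q_{Mesa} = 28.5 − 0.25·27.75, so 0.9375q_{Mesa} = 21.5625 and q_{Mesa} = 23.
Then q_{Kora} = 27.75 − 0.25·23 = 22.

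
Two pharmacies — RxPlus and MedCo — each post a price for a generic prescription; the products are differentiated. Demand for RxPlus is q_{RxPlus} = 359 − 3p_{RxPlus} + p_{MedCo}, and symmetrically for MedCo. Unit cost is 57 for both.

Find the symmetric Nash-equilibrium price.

106

RxPlus's profit: π = (p_{RxPlus} − 57)(359 − 3p_{RxPlus} + p_{MedCo}).
∂π/∂p_{RxPlus} = 530 − 6p_{RxPlus} + p_{MedCo} = 0 ⇒ p_{RxPlus} = 265/3 + (1/6)p_{MedCo}.
By symmetry p_{MedCo} = p_{RxPlus}; substituting into the reaction function, (5/6)p_{RxPlus} = 265/3 and p_{RxPlus} = 106.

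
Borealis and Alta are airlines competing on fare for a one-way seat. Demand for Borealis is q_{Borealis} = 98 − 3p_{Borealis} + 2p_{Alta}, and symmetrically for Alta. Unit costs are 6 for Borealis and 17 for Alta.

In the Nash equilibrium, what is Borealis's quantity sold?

75.1875

Borealis's profit: π = (p_{Borealis} − 6)(98 − 3p_{Borealis} + 2p_{Alta}).
∂π/∂p_{Borealis} = 116 − 6p_{Borealis} + 2p_{Alta} = 0 ⇒ p_{Borealis} = 58/3 + (1/3)p_{Alta}.
Similarly p_{Alta} = 149/6 + (1/3)p_{Borealis}.
Plugging p_{Alta} into Borealis's best response: p_{Borealis} = 58/3 + (1/3)(149/6 + (1/3)p_{Borealis}) ⇒ (8/9)p_{Borealis} = 497/18, so p_{Borealis} = 31.0625.
Then p_{Alta} = 149/6 + (1/3)·31.0625 = 35.1875.
q_{Borealis} = 98 − 3·31.0625 + 2·35.1875 = 75.1875.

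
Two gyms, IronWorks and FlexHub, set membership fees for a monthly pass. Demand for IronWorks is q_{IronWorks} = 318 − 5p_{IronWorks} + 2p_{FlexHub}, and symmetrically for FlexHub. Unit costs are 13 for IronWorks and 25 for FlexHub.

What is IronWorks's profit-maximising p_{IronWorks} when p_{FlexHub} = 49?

IronWorks's profit: π = (p_{IronWorks} − 13)(318 − 5p_{IronWorks} + 2p_{FlexHub}).
∂π/∂p_{IronWorks} = 383 − 10p_{IronWorks} + 2p_{FlexHub} = 0 ⇒ p_{IronWorks} = 38.3 + 0.2p_{FlexHub}.
At p_{FlexHub} = 49: p_{IronWorks} = 38.3 + 0.2·49 = 48.1.

48.1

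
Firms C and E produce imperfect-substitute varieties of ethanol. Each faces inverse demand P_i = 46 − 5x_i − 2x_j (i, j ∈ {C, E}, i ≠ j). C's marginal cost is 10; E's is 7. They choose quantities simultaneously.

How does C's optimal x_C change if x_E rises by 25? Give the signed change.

Firm C's profit: π = x_C(46 − 5x_C − 2x_E) − 10x_C.
∂π/∂x_C = 36 − 10x_C − 2x_E = 0 ⇒ x_C = 3.6 − 0.2x_E.
The reaction-function slope is −0.2, so a 25-unit rise in x_E moves x_C by −0.2 × 25 = −5. C's best response falls — the actions are strategic substitutes.

-5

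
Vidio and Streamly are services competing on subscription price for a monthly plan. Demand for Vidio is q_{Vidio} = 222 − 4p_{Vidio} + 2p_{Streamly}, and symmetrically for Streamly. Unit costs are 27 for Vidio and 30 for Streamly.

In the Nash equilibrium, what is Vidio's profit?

Vidio's profit: π = (p_{Vidio} − 27)(222 − 4p_{Vidio} + 2p_{Streamly}).
∂π/∂p_{Vidio} = 330 − 8p_{Vidio} + 2p_{Streamly} = 0 ⇒ p_{Vidio} = 41.25 + 0.25p_{Streamly}.
Similarly p_{Streamly} = 42.75 + 0.25p_{Vidio}.
Substituting the second reaction function into the first: p_{Vidio} = 41.25 + 0.25(42.75 + 0.25p_{Vidio}), which gives 0.9375p_{Vidio} = 51.9375 ⇒ p_{Vidio} = 55.4.
Then p_{Streamly} = 42.75 + 0.25·55.4 = 56.6.
q_{Vidio} = 222 − 4·55.4 + 2·56.6 = 113.6.
Profit = (55.4 − 27)·113.6 = 3226.24.

3226.24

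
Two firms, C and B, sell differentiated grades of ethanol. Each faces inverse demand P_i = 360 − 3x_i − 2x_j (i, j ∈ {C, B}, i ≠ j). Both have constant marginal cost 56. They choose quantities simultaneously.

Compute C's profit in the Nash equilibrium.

4332

Firm C's profit: π = x_C(360 − 3x_C − 2x_B) − 56x_C.
∂π/∂x_C = 304 − 6x_C − 2x_B = 0 ⇒ x_C = 152/3 − (1/3)x_B.
Setting x_C = x_B in the reaction function: x_C = 152/3 − (1/3)x_C, so x_C = (152/3) / (4/3) = 38.
P_C = 360 − 3·38 − 2·38 = 170.
Profit = (170 − 56)·38 = 4332.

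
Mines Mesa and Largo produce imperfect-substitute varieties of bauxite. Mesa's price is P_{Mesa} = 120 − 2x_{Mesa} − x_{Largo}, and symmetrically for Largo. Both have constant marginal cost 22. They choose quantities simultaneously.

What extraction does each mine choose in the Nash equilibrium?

Mine Mesa's profit: π = x_{Mesa}(120 − 2x_{Mesa} − x_{Largo}) − 22x_{Mesa}.
∂π/∂x_{Mesa} = 98 − 4x_{Mesa} − x_{Largo} = 0 ⇒ x_{Mesa} = 24.5 − 0.25x_{Largo}.
The game is symmetric, so in equilibrium x_{Largo} = x_{Mesa}: the reaction function gives 1.25x_{Mesa} = 24.5, hence x_{Mesa} = 19.6.

19.6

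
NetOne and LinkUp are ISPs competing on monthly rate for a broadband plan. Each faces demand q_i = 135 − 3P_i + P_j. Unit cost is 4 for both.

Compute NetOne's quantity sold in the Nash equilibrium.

NetOne's profit: π = (P_{NetOne} − 4)(135 − 3P_{NetOne} + P_{LinkUp}).
∂π/∂P_{NetOne} = 147 − 6P_{NetOne} + P_{LinkUp} = 0 ⇒ P_{NetOne} = 24.5 + (1/6)P_{LinkUp}.
Setting P_{NetOne} = P_{LinkUp} in the reaction function: P_{NetOne} = 24.5 + (1/6)P_{NetOne}, so P_{NetOne} = 24.5 / (5/6) = 29.4.
q_{NetOne} = 135 − 3·29.4 + 29.4 = 76.2.

76.2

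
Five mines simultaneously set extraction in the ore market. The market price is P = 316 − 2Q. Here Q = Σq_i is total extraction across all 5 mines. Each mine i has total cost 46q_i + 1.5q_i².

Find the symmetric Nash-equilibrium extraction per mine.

A representative mine's profit is π_i = q_i(316 − 2Q) − 46q_i − 1.5q_i², with Q = q_i + Σ_{j≠i} q_j.
First-order condition: 270 − 7q_i − 2Σ_{j≠i} q_j = 0.
Imposing symmetry (q_j = q for all j) turns Σ_{j≠i} q_j into 4q, so 270 = 15q and q = 18.

18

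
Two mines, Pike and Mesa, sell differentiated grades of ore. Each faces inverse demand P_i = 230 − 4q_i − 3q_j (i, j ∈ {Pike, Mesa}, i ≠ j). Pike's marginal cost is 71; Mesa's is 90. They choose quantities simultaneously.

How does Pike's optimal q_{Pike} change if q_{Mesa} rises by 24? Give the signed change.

-9

Mine Pike's profit: π = q_{Pike}(230 − 4q_{Pike} − 3q_{Mesa}) − 71q_{Pike}.
∂π/∂q_{Pike} = 159 − 8q_{Pike} − 3q_{Mesa} = 0 ⇒ q_{Pike} = 19.875 − 0.375q_{Mesa}.
The reaction-function slope is −0.375, so a 24-unit rise in q_{Mesa} moves q_{Pike} by −0.375 × 24 = −9. Pike's best response falls — the actions are strategic substitutes.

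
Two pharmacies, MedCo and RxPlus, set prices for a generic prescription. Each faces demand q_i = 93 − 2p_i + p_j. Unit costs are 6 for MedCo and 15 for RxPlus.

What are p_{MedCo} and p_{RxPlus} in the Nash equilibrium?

MedCo's profit: π = (p_{MedCo} − 6)(93 − 2p_{MedCo} + p_{RxPlus}).
∂π/∂p_{MedCo} = 105 − 4p_{MedCo} + p_{RxPlus} = 0 ⇒ p_{MedCo} = 26.25 + 0.25p_{RxPlus}.
Similarly p_{RxPlus} = 30.75 + 0.25p_{MedCo}.
Plugging p_{RxPlus} into MedCo's best response: p_{MedCo} = 26.25 + 0.25(30.75 + 0.25p_{MedCo}) ⇒ 0.9375p_{MedCo} = 33.9375, so p_{MedCo} = 36.2.
Then p_{RxPlus} = 30.75 + 0.25·36.2 = 39.8.

36.2, 39.8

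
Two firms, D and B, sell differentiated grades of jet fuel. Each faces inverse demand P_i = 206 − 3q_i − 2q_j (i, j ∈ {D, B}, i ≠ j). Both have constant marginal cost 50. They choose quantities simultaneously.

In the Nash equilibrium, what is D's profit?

1140.75

Firm D's profit: π = q_D(206 − 3q_D − 2q_B) − 50q_D.
∂π/∂q_D = 156 − 6q_D − 2q_B = 0 ⇒ q_D = 26 − (1/3)q_B.
Setting q_D = q_B in the reaction function: q_D = 26 − (1/3)q_D, so q_D = 26 / (4/3) = 19.5.
P_D = 206 − 3·19.5 − 2·19.5 = 108.5.
Profit = (108.5 − 50)·19.5 = 1140.75.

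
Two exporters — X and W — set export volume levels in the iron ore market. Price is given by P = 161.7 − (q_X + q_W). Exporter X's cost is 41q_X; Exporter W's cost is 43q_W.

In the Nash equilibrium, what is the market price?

Exporter X's profit: π = q_X(161.7 − (q_X + q_W)) − 41q_X.
∂π/∂q_X = 120.7 − 2q_X − q_W = 0, so q_X = 60.35 − 0.5q_W.
By the same steps for W: q_W = 59.35 − 0.5q_X.
Substituting the second reaction function into the first: q_X = 60.35 − 0.5(59.35 − 0.5q_X), which gives 0.75q_X = 30.675 ⇒ q_X = 40.9.
Then q_W = 59.35 − 0.5·40.9 = 38.9.
Equilibrium price: P = 161.7 − 79.8 = 81.9.

81.9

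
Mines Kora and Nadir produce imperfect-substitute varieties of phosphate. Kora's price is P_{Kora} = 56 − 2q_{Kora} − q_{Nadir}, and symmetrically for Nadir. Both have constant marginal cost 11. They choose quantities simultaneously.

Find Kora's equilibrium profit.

162

Mine Kora's profit: π = q_{Kora}(56 − 2q_{Kora} − q_{Nadir}) − 11q_{Kora}.
∂π/∂q_{Kora} = 45 − 4q_{Kora} − q_{Nadir} = 0 ⇒ q_{Kora} = 11.25 − 0.25q_{Nadir}.
By symmetry q_{Nadir} = q_{Kora}; substituting into the reaction function, 1.25q_{Kora} = 11.25 and q_{Kora} = 9.
P_{Kora} = 56 − 2·9 − 9 = 29.
Profit = (29 − 11)·9 = 162.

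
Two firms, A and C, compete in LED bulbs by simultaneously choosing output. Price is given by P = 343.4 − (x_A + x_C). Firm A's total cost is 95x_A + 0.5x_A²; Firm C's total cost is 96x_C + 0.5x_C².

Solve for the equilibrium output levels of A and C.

Firm A's profit: π = x_A(343.4 − (x_A + x_C)) − 95x_A − 0.5x_A².
∂π/∂x_A = 248.4 − 3x_A − x_C = 0, so x_A = 82.8 − (1/3)x_C.
By the same steps for C: x_C = 1237/15 − (1/3)x_A.
Substituting the second reaction function into the first: x_A = 82.8 − (1/3)(1237/15 − (1/3)x_A), which gives (8/9)x_A = 2489/45 ⇒ x_A = 62.225.
Then x_C = 1237/15 − (1/3)·62.225 = 61.725.

62.225, 61.725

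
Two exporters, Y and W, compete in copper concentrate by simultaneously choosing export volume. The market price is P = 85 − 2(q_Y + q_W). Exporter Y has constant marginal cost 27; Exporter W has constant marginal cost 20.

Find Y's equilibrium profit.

Exporter Y's profit: π = q_Y(85 − 2(q_Y + q_W)) − 27q_Y.
∂π/∂q_Y = 58 − 4q_Y − 2q_W = 0, so q_Y = 14.5 − 0.5q_W.
By the same steps for W: q_W = 16.25 − 0.5q_Y.
Solving the two reaction functions simultaneously: (1 − (−0.5)(−0.5))q_Y = 14.5 − 0.5·16.25, so 0.75q_Y = 6.375 and q_Y = 8.5.
Then q_W = 16.25 − 0.5·8.5 = 12.
Price P = 85 − 2·20.5 = 44.
Y's profit: (44 − 27)·8.5 = 144.5.

144.5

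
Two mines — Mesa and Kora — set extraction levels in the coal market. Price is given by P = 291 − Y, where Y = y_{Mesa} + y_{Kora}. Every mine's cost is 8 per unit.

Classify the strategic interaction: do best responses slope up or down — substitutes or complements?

Mine Mesa's profit: π = y_{Mesa}(291 − (y_{Mesa} + y_{Kora})) − 8y_{Mesa}.
∂π/∂y_{Mesa} = 283 − 2y_{Mesa} − y_{Kora} = 0, so y_{Mesa} = 141.5 − 0.5y_{Kora}.
The best-response slope dy_{Mesa}/dy_{Kora} = −0.5 < 0: the reaction function is downward-sloping, so the choices are strategic substitutes.

strategic substitutes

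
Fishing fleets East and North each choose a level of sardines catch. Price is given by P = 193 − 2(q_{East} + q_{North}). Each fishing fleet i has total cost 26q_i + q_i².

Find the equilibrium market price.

Fishing fleet East's profit: π = q_{East}(193 − 2(q_{East} + q_{North})) − 26q_{East} − q_{East}².
∂π/∂q_{East} = 167 − 6q_{East} − 2q_{North} = 0, so q_{East} = 167/6 − (1/3)q_{North}.
By symmetry q_{North} = q_{East}; substituting into the reaction function, (4/3)q_{East} = 167/6 and q_{East} = 20.875.
Equilibrium price: P = 193 − 2·41.75 = 109.5.

109.5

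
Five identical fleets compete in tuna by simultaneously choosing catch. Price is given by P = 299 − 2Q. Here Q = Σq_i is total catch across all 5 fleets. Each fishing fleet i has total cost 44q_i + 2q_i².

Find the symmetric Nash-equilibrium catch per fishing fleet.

A representative fishing fleet's profit is π_i = q_i(299 − 2Q) − 44q_i − 2q_i², with Q = q_i + Σ_{j≠i} q_j.
First-order condition: 255 − 8q_i − 2Σ_{j≠i} q_j = 0.
In a symmetric equilibrium every fishing fleet chooses the same q, so Σ_{j≠i} q_j = 4q. The condition becomes 255 − 16q = 0, giving q = 255/16 = 15.9375.

15.9375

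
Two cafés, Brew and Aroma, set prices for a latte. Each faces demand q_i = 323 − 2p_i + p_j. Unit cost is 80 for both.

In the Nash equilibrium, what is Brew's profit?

Brew's profit: π = (p_{Brew} − 80)(323 − 2p_{Brew} + p_{Aroma}).
∂π/∂p_{Brew} = 483 − 4p_{Brew} + p_{Aroma} = 0 ⇒ p_{Brew} = 120.75 + 0.25p_{Aroma}.
Setting p_{Brew} = p_{Aroma} in the reaction function: p_{Brew} = 120.75 + 0.25p_{Brew}, so p_{Brew} = 120.75 / 0.75 = 161.
q_{Brew} = 323 − 2·161 + 161 = 162.
Profit = (161 − 80)·162 = 13122.

13122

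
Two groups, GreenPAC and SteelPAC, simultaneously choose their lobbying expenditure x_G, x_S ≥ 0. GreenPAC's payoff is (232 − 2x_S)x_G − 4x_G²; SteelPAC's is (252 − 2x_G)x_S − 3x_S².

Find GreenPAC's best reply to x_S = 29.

Expanding GreenPAC's payoff: 232x_G − 2x_Sx_G − 4x_G².
∂π/∂x_G = 232 − 2x_S − 8x_G = 0, so x_G = 29 − 0.25x_S.
At x_S = 29: x_G = 29 − 0.25·29 = 21.75.

21.75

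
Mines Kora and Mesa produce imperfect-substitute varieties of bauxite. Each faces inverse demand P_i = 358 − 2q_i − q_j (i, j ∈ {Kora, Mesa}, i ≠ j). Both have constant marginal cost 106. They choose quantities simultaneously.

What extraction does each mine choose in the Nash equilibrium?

Mine Kora's profit: π = q_{Kora}(358 − 2q_{Kora} − q_{Mesa}) − 106q_{Kora}.
∂π/∂q_{Kora} = 252 − 4q_{Kora} − q_{Mesa} = 0 ⇒ q_{Kora} = 63 − 0.25q_{Mesa}.
By symmetry q_{Mesa} = q_{Kora}; substituting into the reaction function, 1.25q_{Kora} = 63 and q_{Kora} = 50.4.

50.4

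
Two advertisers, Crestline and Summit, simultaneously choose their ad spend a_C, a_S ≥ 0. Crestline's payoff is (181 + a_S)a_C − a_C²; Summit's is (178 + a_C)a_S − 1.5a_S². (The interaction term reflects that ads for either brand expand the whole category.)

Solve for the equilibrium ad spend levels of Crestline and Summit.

Expanding Crestline's payoff: 181a_C + a_Sa_C − a_C².
∂π/∂a_C = 181 + a_S − 2a_C = 0, so a_C = 90.5 + 0.5a_S.
Likewise for Summit: a_S = 178/3 + (1/3)a_C.
Substituting the second reaction function into the first: a_C = 90.5 + 0.5(178/3 + (1/3)a_C), which gives (5/6)a_C = 721/6 ⇒ a_C = 144.2.
Then a_S = 178/3 + (1/3)·144.2 = 107.4.

144.2, 107.4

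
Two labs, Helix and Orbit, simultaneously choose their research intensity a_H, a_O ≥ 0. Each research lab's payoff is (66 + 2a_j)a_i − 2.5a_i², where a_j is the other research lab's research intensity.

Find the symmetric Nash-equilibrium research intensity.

22

Helix's payoff is (66 + 2a_O)a_H − 2.5a_H².
∂π/∂a_H = 66 + 2a_O − 5a_H = 0, so a_H = 13.2 + 0.4a_O.
By symmetry a_O = a_H; substituting into the reaction function, 0.6a_H = 13.2 and a_H = 22.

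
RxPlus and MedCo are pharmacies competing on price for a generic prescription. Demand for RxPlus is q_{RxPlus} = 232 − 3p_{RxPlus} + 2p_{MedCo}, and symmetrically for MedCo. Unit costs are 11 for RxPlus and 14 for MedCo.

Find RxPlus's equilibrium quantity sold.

RxPlus's profit: π = (p_{RxPlus} − 11)(232 − 3p_{RxPlus} + 2p_{MedCo}).
∂π/∂p_{RxPlus} = 265 − 6p_{RxPlus} + 2p_{MedCo} = 0 ⇒ p_{RxPlus} = 265/6 + (1/3)p_{MedCo}.
Similarly p_{MedCo} = 137/3 + (1/3)p_{RxPlus}.
Solving the two reaction functions simultaneously: (1 − (1/3)(1/3))p_{RxPlus} = 265/6 + (1/3)·(137/3), so (8/9)p_{RxPlus} = 1069/18 and p_{RxPlus} = 66.8125.
Then p_{MedCo} = 137/3 + (1/3)·66.8125 = 67.9375.
q_{RxPlus} = 232 − 3·66.8125 + 2·67.9375 = 167.4375.

167.4375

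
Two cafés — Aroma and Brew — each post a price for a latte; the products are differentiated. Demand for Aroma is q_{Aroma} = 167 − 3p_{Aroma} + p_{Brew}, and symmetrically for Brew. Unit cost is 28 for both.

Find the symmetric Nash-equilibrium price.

Aroma's profit: π = (p_{Aroma} − 28)(167 − 3p_{Aroma} + p_{Brew}).
∂π/∂p_{Aroma} = 251 − 6p_{Aroma} + p_{Brew} = 0 ⇒ p_{Aroma} = 251/6 + (1/6)p_{Brew}.
The game is symmetric, so in equilibrium p_{Brew} = p_{Aroma}: the reaction function gives (5/6)p_{Aroma} = 251/6, hence p_{Aroma} = 50.2.

50.2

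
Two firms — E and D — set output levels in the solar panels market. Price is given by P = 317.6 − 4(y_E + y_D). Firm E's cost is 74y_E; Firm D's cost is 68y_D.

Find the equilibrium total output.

41.1

Firm E's profit: π = y_E(317.6 − 4(y_E + y_D)) − 74y_E.
∂π/∂y_E = 243.6 − 8y_E − 4y_D = 0, so y_E = 30.45 − 0.5y_D.
By the same steps for D: y_D = 31.2 − 0.5y_E.
Solving the two reaction functions simultaneously: (1 − (−0.5)(−0.5))y_E = 30.45 − 0.5·31.2, so 0.75y_E = 14.85 and y_E = 19.8.
Then y_D = 31.2 − 0.5·19.8 = 21.3.
Total output: 19.8 + 21.3 = 41.1.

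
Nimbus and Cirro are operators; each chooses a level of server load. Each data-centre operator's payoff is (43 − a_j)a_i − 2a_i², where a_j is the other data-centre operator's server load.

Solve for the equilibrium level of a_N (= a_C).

Nimbus's payoff is (43 − a_C)a_N − 2a_N².
∂π/∂a_N = 43 − a_C − 4a_N = 0, so a_N = 10.75 − 0.25a_C.
The game is symmetric, so in equilibrium a_C = a_N: the reaction function gives 1.25a_N = 10.75, hence a_N = 8.6.

8.6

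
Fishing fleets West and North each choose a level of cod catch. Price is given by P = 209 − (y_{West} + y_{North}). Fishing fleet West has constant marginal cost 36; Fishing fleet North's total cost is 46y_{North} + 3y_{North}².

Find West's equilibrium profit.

6625.96

Fishing fleet West's profit: π = y_{West}(209 − (y_{West} + y_{North})) − 36y_{West}.
∂π/∂y_{West} = 173 − 2y_{West} − y_{North} = 0, so y_{West} = 86.5 − 0.5y_{North}.
For North: ∂π/∂y_{North} = 163 − 8y_{North} − y_{West} = 0 ⇒ y_{North} = 20.375 − 0.125y_{West}.
Solving the two reaction functions simultaneously: (1 − (−0.5)(−0.125))y_{West} = 86.5 − 0.5·20.375, so 0.9375y_{West} = 76.3125 and y_{West} = 81.4.
Then y_{North} = 20.375 − 0.125·81.4 = 10.2.
Price P = 209 − 91.6 = 117.4.
West's profit: (117.4 − 36)·81.4 = 6625.96.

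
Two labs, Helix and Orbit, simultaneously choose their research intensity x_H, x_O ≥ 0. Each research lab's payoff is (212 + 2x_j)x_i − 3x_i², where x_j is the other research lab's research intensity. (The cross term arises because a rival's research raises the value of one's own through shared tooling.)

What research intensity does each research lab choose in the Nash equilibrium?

53

Helix's payoff is (212 + 2x_O)x_H − 3x_H².
∂π/∂x_H = 212 + 2x_O − 6x_H = 0, so x_H = 106/3 + (1/3)x_O.
The game is symmetric, so in equilibrium x_O = x_H: the reaction function gives (2/3)x_H = 106/3, hence x_H = 53.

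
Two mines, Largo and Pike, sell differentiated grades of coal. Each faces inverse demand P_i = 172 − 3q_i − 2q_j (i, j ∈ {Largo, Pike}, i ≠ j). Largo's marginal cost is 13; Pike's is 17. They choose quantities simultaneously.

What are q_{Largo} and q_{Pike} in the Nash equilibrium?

Mine Largo's profit: π = q_{Largo}(172 − 3q_{Largo} − 2q_{Pike}) − 13q_{Largo}.
∂π/∂q_{Largo} = 159 − 6q_{Largo} − 2q_{Pike} = 0 ⇒ q_{Largo} = 26.5 − (1/3)q_{Pike}.
Similarly q_{Pike} = 155/6 − (1/3)q_{Largo}.
Substituting the second reaction function into the first: q_{Largo} = 26.5 − (1/3)(155/6 − (1/3)q_{Largo}), which gives (8/9)q_{Largo} = 161/9 ⇒ q_{Largo} = 20.125.
Then q_{Pike} = 155/6 − (1/3)·20.125 = 19.125.

20.125, 19.125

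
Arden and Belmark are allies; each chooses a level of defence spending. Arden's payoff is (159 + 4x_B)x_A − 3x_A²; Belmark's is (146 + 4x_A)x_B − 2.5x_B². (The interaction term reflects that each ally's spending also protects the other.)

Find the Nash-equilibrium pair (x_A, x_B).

98.5, 108

Expanding Arden's payoff: 159x_A + 4x_Bx_A − 3x_A².
∂π/∂x_A = 159 + 4x_B − 6x_A = 0, so x_A = 26.5 + (2/3)x_B.
Likewise for Belmark: x_B = 29.2 + 0.8x_A.
Plugging x_B into Arden's best response: x_A = 26.5 + (2/3)(29.2 + 0.8x_A) ⇒ (7/15)x_A = 1379/30, so x_A = 98.5.
Then x_B = 29.2 + 0.8·98.5 = 108.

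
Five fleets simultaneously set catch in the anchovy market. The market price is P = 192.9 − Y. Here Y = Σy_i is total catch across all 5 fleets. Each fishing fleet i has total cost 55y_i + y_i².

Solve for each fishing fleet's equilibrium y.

A representative fishing fleet's profit is π_i = y_i(192.9 − Y) − 55y_i − y_i², with Y = y_i + Σ_{j≠i} y_j.
First-order condition: 137.9 − 4y_i − Σ_{j≠i} y_j = 0.
In a symmetric equilibrium every fishing fleet chooses the same y, so Σ_{j≠i} y_j = 4y. The condition becomes 137.9 − 8y = 0, giving y = 137.9/8 = 17.2375.

17.2375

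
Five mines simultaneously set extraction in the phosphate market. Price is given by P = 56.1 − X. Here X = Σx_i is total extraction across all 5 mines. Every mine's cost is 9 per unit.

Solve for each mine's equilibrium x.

A representative mine's profit is π_i = x_i(56.1 − X) − 9x_i, with X = x_i + Σ_{j≠i} x_j.
First-order condition: 47.1 − 2x_i − Σ_{j≠i} x_j = 0.
Imposing symmetry (x_j = x for all j) turns Σ_{j≠i} x_j into 4x, so 47.1 = 6x and x = 7.85.

7.85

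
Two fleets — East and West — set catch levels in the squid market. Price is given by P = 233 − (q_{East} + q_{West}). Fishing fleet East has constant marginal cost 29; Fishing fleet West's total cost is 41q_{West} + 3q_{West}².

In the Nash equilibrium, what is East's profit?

9216

Fishing fleet East's profit: π = q_{East}(233 − (q_{East} + q_{West})) − 29q_{East}.
∂π/∂q_{East} = 204 − 2q_{East} − q_{West} = 0, so q_{East} = 102 − 0.5q_{West}.
For West: ∂π/∂q_{West} = 192 − 8q_{West} − q_{East} = 0 ⇒ q_{West} = 24 − 0.125q_{East}.
Solving the two reaction functions simultaneously: (1 − (−0.5)(−0.125))q_{East} = 102 − 0.5·24, so 0.9375q_{East} = 90 and q_{East} = 96.
Then q_{West} = 24 − 0.125·96 = 12.
Price P = 233 − 108 = 125.
East's profit: (125 − 29)·96 = 9216.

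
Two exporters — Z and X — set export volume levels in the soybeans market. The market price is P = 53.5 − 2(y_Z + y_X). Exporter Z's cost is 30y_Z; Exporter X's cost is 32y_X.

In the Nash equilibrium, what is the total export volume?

Exporter Z's profit: π = y_Z(53.5 − 2(y_Z + y_X)) − 30y_Z.
∂π/∂y_Z = 23.5 − 4y_Z − 2y_X = 0, so y_Z = 5.875 − 0.5y_X.
By the same steps for X: y_X = 5.375 − 0.5y_Z.
Substituting the second reaction function into the first: y_Z = 5.875 − 0.5(5.375 − 0.5y_Z), which gives 0.75y_Z = 3.1875 ⇒ y_Z = 4.25.
Then y_X = 5.375 − 0.5·4.25 = 3.25.
Total export volume: 4.25 + 3.25 = 7.5.

7.5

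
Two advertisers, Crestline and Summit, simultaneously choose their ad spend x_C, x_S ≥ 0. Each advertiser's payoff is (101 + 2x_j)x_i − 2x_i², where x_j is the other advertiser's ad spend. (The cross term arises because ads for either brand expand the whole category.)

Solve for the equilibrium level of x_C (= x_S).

50.5

Crestline's payoff is (101 + 2x_S)x_C − 2x_C².
∂π/∂x_C = 101 + 2x_S − 4x_C = 0, so x_C = 25.25 + 0.5x_S.
Setting x_C = x_S in the reaction function: x_C = 25.25 + 0.5x_C, so x_C = 25.25 / 0.5 = 50.5.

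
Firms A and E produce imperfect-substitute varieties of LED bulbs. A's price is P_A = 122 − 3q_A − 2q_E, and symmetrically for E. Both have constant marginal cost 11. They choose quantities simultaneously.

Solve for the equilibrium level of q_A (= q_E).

Firm A's profit: π = q_A(122 − 3q_A − 2q_E) − 11q_A.
∂π/∂q_A = 111 − 6q_A − 2q_E = 0 ⇒ q_A = 18.5 − (1/3)q_E.
By symmetry q_E = q_A; substituting into the reaction function, (4/3)q_A = 18.5 and q_A = 13.875.

13.875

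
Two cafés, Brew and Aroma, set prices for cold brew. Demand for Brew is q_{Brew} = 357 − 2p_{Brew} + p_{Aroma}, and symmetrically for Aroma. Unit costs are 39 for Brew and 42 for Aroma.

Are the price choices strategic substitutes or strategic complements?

strategic complements

Brew's profit: π = (p_{Brew} − 39)(357 − 2p_{Brew} + p_{Aroma}).
∂π/∂p_{Brew} = 435 − 4p_{Brew} + p_{Aroma} = 0 ⇒ p_{Brew} = 108.75 + 0.25p_{Aroma}.
The best-response slope dp_{Brew}/dp_{Aroma} = 0.25 > 0: the reaction function is upward-sloping, so the choices are strategic complements.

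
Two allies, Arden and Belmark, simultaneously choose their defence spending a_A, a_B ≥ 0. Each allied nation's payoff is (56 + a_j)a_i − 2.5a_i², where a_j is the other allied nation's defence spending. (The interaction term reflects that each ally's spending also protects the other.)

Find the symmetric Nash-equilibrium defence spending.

14

Arden's payoff is (56 + a_B)a_A − 2.5a_A².
∂π/∂a_A = 56 + a_B − 5a_A = 0, so a_A = 11.2 + 0.2a_B.
The game is symmetric, so in equilibrium a_B = a_A: the reaction function gives 0.8a_A = 11.2, hence a_A = 14.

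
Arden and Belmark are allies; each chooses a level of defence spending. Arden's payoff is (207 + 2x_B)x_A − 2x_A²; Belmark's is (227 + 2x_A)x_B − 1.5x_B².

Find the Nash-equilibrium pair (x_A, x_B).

134.375, 165.25

Expanding Arden's payoff: 207x_A + 2x_Bx_A − 2x_A².
∂π/∂x_A = 207 + 2x_B − 4x_A = 0, so x_A = 51.75 + 0.5x_B.
Likewise for Belmark: x_B = 227/3 + (2/3)x_A.
Solving the two reaction functions simultaneously: (1 − (0.5)(2/3))x_A = 51.75 + 0.5·(227/3), so (2/3)x_A = 1075/12 and x_A = 134.375.
Then x_B = 227/3 + (2/3)·134.375 = 165.25.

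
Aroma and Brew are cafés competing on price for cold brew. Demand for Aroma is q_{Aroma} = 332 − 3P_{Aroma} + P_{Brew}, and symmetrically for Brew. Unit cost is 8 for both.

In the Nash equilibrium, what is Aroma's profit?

11982.72

Aroma's profit: π = (P_{Aroma} − 8)(332 − 3P_{Aroma} + P_{Brew}).
∂π/∂P_{Aroma} = 356 − 6P_{Aroma} + P_{Brew} = 0 ⇒ P_{Aroma} = 178/3 + (1/6)P_{Brew}.
By symmetry P_{Brew} = P_{Aroma}; substituting into the reaction function, (5/6)P_{Aroma} = 178/3 and P_{Aroma} = 71.2.
q_{Aroma} = 332 − 3·71.2 + 71.2 = 189.6.
Profit = (71.2 − 8)·189.6 = 11982.72.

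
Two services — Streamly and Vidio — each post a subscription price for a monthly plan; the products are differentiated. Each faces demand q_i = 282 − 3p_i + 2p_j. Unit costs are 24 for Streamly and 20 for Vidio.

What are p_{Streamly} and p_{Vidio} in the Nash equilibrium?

Streamly's profit: π = (p_{Streamly} − 24)(282 − 3p_{Streamly} + 2p_{Vidio}).
∂π/∂p_{Streamly} = 354 − 6p_{Streamly} + 2p_{Vidio} = 0 ⇒ p_{Streamly} = 59 + (1/3)p_{Vidio}.
Similarly p_{Vidio} = 57 + (1/3)p_{Streamly}.
Substituting the second reaction function into the first: p_{Streamly} = 59 + (1/3)(57 + (1/3)p_{Streamly}), which gives (8/9)p_{Streamly} = 78 ⇒ p_{Streamly} = 87.75.
Then p_{Vidio} = 57 + (1/3)·87.75 = 86.25.

87.75, 86.25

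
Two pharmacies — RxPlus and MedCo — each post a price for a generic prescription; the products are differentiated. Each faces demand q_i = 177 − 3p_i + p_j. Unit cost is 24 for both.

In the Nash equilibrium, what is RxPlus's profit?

1996.92

RxPlus's profit: π = (p_{RxPlus} − 24)(177 − 3p_{RxPlus} + p_{MedCo}).
∂π/∂p_{RxPlus} = 249 − 6p_{RxPlus} + p_{MedCo} = 0 ⇒ p_{RxPlus} = 41.5 + (1/6)p_{MedCo}.
The game is symmetric, so in equilibrium p_{MedCo} = p_{RxPlus}: the reaction function gives (5/6)p_{RxPlus} = 41.5, hence p_{RxPlus} = 49.8.
q_{RxPlus} = 177 − 3·49.8 + 49.8 = 77.4.
Profit = (49.8 − 24)·77.4 = 1996.92.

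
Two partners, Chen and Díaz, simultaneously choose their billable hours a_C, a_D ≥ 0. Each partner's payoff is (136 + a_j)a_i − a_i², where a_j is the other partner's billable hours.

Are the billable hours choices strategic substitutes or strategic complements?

Chen's payoff is (136 + a_D)a_C − a_C².
∂π/∂a_C = 136 + a_D − 2a_C = 0, so a_C = 68 + 0.5a_D.
The best-response slope da_C/da_D = 0.5 > 0: the reaction function is upward-sloping, so the choices are strategic complements.

strategic complements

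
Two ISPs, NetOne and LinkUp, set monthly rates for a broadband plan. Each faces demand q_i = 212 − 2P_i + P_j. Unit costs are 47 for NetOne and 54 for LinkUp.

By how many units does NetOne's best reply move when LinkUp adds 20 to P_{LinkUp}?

5

NetOne's profit: π = (P_{NetOne} − 47)(212 − 2P_{NetOne} + P_{LinkUp}).
∂π/∂P_{NetOne} = 306 − 4P_{NetOne} + P_{LinkUp} = 0 ⇒ P_{NetOne} = 76.5 + 0.25P_{LinkUp}.
The reaction-function slope is 0.25, so a 20-unit rise in P_{LinkUp} moves P_{NetOne} by 0.25 × 20 = 5. NetOne's best response rises — the actions are strategic complements.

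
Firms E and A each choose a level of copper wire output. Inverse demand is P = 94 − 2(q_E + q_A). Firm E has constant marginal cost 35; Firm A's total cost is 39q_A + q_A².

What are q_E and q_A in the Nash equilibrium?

Firm E's profit: π = q_E(94 − 2(q_E + q_A)) − 35q_E.
∂π/∂q_E = 59 − 4q_E − 2q_A = 0, so q_E = 14.75 − 0.5q_A.
For A: ∂π/∂q_A = 55 − 6q_A − 2q_E = 0 ⇒ q_A = 55/6 − (1/3)q_E.
Plugging q_A into E's best response: q_E = 14.75 − 0.5(55/6 − (1/3)q_E) ⇒ (5/6)q_E = 61/6, so q_E = 12.2.
Then q_A = 55/6 − (1/3)·12.2 = 5.1.

12.2, 5.1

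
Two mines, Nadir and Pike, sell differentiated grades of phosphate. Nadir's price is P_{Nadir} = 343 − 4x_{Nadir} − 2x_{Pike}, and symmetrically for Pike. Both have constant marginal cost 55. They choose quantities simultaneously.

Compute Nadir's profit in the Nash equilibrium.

3317.76

Mine Nadir's profit: π = x_{Nadir}(343 − 4x_{Nadir} − 2x_{Pike}) − 55x_{Nadir}.
∂π/∂x_{Nadir} = 288 − 8x_{Nadir} − 2x_{Pike} = 0 ⇒ x_{Nadir} = 36 − 0.25x_{Pike}.
Setting x_{Nadir} = x_{Pike} in the reaction function: x_{Nadir} = 36 − 0.25x_{Nadir}, so x_{Nadir} = 36 / 1.25 = 28.8.
P_{Nadir} = 343 − 4·28.8 − 2·28.8 = 170.2.
Profit = (170.2 − 55)·28.8 = 3317.76.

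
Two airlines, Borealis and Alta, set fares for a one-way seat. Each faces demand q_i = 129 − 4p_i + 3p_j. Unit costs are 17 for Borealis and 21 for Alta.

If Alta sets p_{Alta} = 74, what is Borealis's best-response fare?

Borealis's profit: π = (p_{Borealis} − 17)(129 − 4p_{Borealis} + 3p_{Alta}).
∂π/∂p_{Borealis} = 197 − 8p_{Borealis} + 3p_{Alta} = 0 ⇒ p_{Borealis} = 24.625 + 0.375p_{Alta}.
At p_{Alta} = 74: p_{Borealis} = 24.625 + 0.375·74 = 52.375.

52.375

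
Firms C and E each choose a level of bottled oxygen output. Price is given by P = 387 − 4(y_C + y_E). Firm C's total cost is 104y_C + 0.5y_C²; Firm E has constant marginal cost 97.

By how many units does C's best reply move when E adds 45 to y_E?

-20

Firm C's profit: π = y_C(387 − 4(y_C + y_E)) − 104y_C − 0.5y_C².
∂π/∂y_C = 283 − 9y_C − 4y_E = 0, so y_C = 283/9 − (4/9)y_E.
The reaction-function slope is −4/9, so a 45-unit rise in y_E moves y_C by −4/9 × 45 = −20. C's best response falls — the actions are strategic substitutes.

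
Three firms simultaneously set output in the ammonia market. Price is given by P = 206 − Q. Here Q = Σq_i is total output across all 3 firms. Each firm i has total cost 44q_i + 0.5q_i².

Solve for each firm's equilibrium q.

A representative firm's profit is π_i = q_i(206 − Q) − 44q_i − 0.5q_i², with Q = q_i + Σ_{j≠i} q_j.
First-order condition: 162 − 3q_i − Σ_{j≠i} q_j = 0.
Imposing symmetry (q_j = q for all j) turns Σ_{j≠i} q_j into 2q, so 162 = 5q and q = 32.4.

32.4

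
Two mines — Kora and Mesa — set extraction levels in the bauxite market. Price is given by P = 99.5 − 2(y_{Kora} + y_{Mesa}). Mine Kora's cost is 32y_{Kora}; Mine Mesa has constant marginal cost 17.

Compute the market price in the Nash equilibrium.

Mine Kora's profit: π = y_{Kora}(99.5 − 2(y_{Kora} + y_{Mesa})) − 32y_{Kora}.
∂π/∂y_{Kora} = 67.5 − 4y_{Kora} − 2y_{Mesa} = 0, so y_{Kora} = 16.875 − 0.5y_{Mesa}.
By the same steps for Mesa: y_{Mesa} = 20.625 − 0.5y_{Kora}.
Solving the two reaction functions simultaneously: (1 − (−0.5)(−0.5))y_{Kora} = 16.875 − 0.5·20.625, so 0.75y_{Kora} = 6.5625 and y_{Kora} = 8.75.
Then y_{Mesa} = 20.625 − 0.5·8.75 = 16.25.
Equilibrium price: P = 99.5 − 2·25 = 49.5.

49.5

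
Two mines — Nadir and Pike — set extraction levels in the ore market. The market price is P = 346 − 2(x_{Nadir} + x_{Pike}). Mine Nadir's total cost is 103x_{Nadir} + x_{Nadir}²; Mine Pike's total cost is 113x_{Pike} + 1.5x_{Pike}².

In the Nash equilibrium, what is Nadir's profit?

3168.75

Mine Nadir's profit: π = x_{Nadir}(346 − 2(x_{Nadir} + x_{Pike})) − 103x_{Nadir} − x_{Nadir}².
∂π/∂x_{Nadir} = 243 − 6x_{Nadir} − 2x_{Pike} = 0, so x_{Nadir} = 40.5 − (1/3)x_{Pike}.
For Pike: ∂π/∂x_{Pike} = 233 − 7x_{Pike} − 2x_{Nadir} = 0 ⇒ x_{Pike} = 233/7 − (2/7)x_{Nadir}.
Plugging x_{Pike} into Nadir's best response: x_{Nadir} = 40.5 − (1/3)(233/7 − (2/7)x_{Nadir}) ⇒ (19/21)x_{Nadir} = 1235/42, so x_{Nadir} = 32.5.
Then x_{Pike} = 233/7 − (2/7)·32.5 = 24.
Price P = 346 − 2·56.5 = 233.
Nadir's profit: (233 − 103)·32.5 − (32.5)² = 3168.75.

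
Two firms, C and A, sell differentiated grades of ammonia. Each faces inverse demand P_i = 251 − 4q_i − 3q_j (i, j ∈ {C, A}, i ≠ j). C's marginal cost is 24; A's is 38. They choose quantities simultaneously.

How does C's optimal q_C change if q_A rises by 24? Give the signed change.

-9

Firm C's profit: π = q_C(251 − 4q_C − 3q_A) − 24q_C.
∂π/∂q_C = 227 − 8q_C − 3q_A = 0 ⇒ q_C = 28.375 − 0.375q_A.
The reaction-function slope is −0.375, so a 24-unit rise in q_A moves q_C by −0.375 × 24 = −9. C's best response falls — the actions are strategic substitutes.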